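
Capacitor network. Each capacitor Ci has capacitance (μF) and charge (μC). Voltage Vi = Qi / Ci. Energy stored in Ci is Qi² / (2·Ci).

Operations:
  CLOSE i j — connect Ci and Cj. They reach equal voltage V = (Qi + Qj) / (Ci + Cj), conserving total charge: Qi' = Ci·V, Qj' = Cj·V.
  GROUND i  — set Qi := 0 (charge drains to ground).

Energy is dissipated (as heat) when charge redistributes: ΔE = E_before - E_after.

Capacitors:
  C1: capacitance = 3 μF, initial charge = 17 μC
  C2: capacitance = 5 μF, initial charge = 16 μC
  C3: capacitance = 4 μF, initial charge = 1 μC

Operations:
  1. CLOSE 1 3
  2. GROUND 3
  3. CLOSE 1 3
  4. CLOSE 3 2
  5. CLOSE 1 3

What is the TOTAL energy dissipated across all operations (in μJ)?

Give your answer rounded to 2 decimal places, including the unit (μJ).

Initial: C1(3μF, Q=17μC, V=5.67V), C2(5μF, Q=16μC, V=3.20V), C3(4μF, Q=1μC, V=0.25V)
Op 1: CLOSE 1-3: Q_total=18.00, C_total=7.00, V=2.57; Q1=7.71, Q3=10.29; dissipated=25.149
Op 2: GROUND 3: Q3=0; energy lost=13.224
Op 3: CLOSE 1-3: Q_total=7.71, C_total=7.00, V=1.10; Q1=3.31, Q3=4.41; dissipated=5.668
Op 4: CLOSE 3-2: Q_total=20.41, C_total=9.00, V=2.27; Q3=9.07, Q2=11.34; dissipated=4.890
Op 5: CLOSE 1-3: Q_total=12.38, C_total=7.00, V=1.77; Q1=5.30, Q3=7.07; dissipated=1.164
Total dissipated: 50.096 μJ

Answer: 50.10 μJ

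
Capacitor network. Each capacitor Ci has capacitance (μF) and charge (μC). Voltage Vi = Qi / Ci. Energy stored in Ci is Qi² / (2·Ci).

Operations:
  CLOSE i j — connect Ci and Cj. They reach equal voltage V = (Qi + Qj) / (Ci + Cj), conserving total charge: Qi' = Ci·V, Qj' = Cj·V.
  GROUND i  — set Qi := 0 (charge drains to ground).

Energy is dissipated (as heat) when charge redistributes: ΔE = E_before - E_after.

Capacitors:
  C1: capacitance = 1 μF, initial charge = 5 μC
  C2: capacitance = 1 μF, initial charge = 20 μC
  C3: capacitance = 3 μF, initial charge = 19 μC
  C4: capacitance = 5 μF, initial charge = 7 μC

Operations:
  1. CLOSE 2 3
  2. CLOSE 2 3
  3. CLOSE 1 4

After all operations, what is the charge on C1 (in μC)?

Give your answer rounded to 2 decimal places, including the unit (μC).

Answer: 2.00 μC

Derivation:
Initial: C1(1μF, Q=5μC, V=5.00V), C2(1μF, Q=20μC, V=20.00V), C3(3μF, Q=19μC, V=6.33V), C4(5μF, Q=7μC, V=1.40V)
Op 1: CLOSE 2-3: Q_total=39.00, C_total=4.00, V=9.75; Q2=9.75, Q3=29.25; dissipated=70.042
Op 2: CLOSE 2-3: Q_total=39.00, C_total=4.00, V=9.75; Q2=9.75, Q3=29.25; dissipated=0.000
Op 3: CLOSE 1-4: Q_total=12.00, C_total=6.00, V=2.00; Q1=2.00, Q4=10.00; dissipated=5.400
Final charges: Q1=2.00, Q2=9.75, Q3=29.25, Q4=10.00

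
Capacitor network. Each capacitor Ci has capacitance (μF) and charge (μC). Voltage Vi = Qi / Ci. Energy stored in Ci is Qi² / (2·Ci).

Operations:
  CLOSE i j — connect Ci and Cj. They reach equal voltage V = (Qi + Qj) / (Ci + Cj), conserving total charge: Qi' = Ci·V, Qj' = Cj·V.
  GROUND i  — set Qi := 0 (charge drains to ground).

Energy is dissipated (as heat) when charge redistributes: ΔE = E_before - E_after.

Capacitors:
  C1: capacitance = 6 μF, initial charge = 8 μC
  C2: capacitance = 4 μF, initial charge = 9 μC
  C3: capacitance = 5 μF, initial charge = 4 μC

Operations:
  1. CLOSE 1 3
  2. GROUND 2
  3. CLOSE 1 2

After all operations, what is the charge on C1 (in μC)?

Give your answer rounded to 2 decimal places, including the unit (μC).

Answer: 3.93 μC

Derivation:
Initial: C1(6μF, Q=8μC, V=1.33V), C2(4μF, Q=9μC, V=2.25V), C3(5μF, Q=4μC, V=0.80V)
Op 1: CLOSE 1-3: Q_total=12.00, C_total=11.00, V=1.09; Q1=6.55, Q3=5.45; dissipated=0.388
Op 2: GROUND 2: Q2=0; energy lost=10.125
Op 3: CLOSE 1-2: Q_total=6.55, C_total=10.00, V=0.65; Q1=3.93, Q2=2.62; dissipated=1.428
Final charges: Q1=3.93, Q2=2.62, Q3=5.45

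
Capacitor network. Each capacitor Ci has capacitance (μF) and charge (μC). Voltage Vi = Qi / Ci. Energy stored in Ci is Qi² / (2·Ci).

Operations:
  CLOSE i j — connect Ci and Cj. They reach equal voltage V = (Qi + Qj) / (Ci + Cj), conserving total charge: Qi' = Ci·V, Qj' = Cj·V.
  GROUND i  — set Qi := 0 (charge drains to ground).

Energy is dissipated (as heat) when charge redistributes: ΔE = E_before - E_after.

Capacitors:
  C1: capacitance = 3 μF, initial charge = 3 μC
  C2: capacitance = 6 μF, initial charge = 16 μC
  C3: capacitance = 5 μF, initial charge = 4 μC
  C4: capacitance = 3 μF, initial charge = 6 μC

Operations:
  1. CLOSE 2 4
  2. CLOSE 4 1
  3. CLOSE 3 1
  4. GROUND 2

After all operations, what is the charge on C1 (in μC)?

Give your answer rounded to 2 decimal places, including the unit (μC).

Answer: 3.44 μC

Derivation:
Initial: C1(3μF, Q=3μC, V=1.00V), C2(6μF, Q=16μC, V=2.67V), C3(5μF, Q=4μC, V=0.80V), C4(3μF, Q=6μC, V=2.00V)
Op 1: CLOSE 2-4: Q_total=22.00, C_total=9.00, V=2.44; Q2=14.67, Q4=7.33; dissipated=0.444
Op 2: CLOSE 4-1: Q_total=10.33, C_total=6.00, V=1.72; Q4=5.17, Q1=5.17; dissipated=1.565
Op 3: CLOSE 3-1: Q_total=9.17, C_total=8.00, V=1.15; Q3=5.73, Q1=3.44; dissipated=0.797
Op 4: GROUND 2: Q2=0; energy lost=17.926
Final charges: Q1=3.44, Q2=0.00, Q3=5.73, Q4=5.17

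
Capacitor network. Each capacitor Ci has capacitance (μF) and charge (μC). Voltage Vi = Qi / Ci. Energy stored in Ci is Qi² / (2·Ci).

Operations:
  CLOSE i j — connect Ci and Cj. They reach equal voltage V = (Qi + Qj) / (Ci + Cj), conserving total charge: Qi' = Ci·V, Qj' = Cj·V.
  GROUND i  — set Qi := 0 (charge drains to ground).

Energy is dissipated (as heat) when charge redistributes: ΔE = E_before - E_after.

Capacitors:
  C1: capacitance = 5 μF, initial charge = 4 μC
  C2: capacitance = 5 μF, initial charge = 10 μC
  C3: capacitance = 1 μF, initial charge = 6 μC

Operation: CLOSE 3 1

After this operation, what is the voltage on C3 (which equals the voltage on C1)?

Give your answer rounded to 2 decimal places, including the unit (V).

Answer: 1.67 V

Derivation:
Initial: C1(5μF, Q=4μC, V=0.80V), C2(5μF, Q=10μC, V=2.00V), C3(1μF, Q=6μC, V=6.00V)
Op 1: CLOSE 3-1: Q_total=10.00, C_total=6.00, V=1.67; Q3=1.67, Q1=8.33; dissipated=11.267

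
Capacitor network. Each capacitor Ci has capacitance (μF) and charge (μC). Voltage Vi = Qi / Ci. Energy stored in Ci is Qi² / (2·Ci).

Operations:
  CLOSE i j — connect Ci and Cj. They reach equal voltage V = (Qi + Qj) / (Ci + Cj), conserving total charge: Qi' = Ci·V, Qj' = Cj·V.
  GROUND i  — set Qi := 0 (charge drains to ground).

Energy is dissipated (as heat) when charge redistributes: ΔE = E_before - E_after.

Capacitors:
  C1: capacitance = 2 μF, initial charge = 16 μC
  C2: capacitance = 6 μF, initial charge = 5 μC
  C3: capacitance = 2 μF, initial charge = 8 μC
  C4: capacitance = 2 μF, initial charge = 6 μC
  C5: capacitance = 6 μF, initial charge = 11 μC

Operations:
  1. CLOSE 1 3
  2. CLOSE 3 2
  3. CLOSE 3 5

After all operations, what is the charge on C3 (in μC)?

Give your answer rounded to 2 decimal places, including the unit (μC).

Initial: C1(2μF, Q=16μC, V=8.00V), C2(6μF, Q=5μC, V=0.83V), C3(2μF, Q=8μC, V=4.00V), C4(2μF, Q=6μC, V=3.00V), C5(6μF, Q=11μC, V=1.83V)
Op 1: CLOSE 1-3: Q_total=24.00, C_total=4.00, V=6.00; Q1=12.00, Q3=12.00; dissipated=8.000
Op 2: CLOSE 3-2: Q_total=17.00, C_total=8.00, V=2.12; Q3=4.25, Q2=12.75; dissipated=20.021
Op 3: CLOSE 3-5: Q_total=15.25, C_total=8.00, V=1.91; Q3=3.81, Q5=11.44; dissipated=0.064
Final charges: Q1=12.00, Q2=12.75, Q3=3.81, Q4=6.00, Q5=11.44

Answer: 3.81 μC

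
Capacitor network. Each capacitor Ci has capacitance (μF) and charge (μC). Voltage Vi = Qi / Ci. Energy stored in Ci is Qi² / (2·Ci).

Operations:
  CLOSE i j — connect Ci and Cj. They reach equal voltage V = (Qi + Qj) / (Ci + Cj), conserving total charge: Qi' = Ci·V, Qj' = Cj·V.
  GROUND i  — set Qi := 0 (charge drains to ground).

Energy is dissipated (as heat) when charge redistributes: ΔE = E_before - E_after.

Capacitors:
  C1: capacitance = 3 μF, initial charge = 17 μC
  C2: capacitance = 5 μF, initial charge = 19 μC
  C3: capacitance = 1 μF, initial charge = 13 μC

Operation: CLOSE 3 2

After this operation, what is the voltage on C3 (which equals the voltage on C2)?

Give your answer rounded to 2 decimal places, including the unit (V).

Initial: C1(3μF, Q=17μC, V=5.67V), C2(5μF, Q=19μC, V=3.80V), C3(1μF, Q=13μC, V=13.00V)
Op 1: CLOSE 3-2: Q_total=32.00, C_total=6.00, V=5.33; Q3=5.33, Q2=26.67; dissipated=35.267

Answer: 5.33 V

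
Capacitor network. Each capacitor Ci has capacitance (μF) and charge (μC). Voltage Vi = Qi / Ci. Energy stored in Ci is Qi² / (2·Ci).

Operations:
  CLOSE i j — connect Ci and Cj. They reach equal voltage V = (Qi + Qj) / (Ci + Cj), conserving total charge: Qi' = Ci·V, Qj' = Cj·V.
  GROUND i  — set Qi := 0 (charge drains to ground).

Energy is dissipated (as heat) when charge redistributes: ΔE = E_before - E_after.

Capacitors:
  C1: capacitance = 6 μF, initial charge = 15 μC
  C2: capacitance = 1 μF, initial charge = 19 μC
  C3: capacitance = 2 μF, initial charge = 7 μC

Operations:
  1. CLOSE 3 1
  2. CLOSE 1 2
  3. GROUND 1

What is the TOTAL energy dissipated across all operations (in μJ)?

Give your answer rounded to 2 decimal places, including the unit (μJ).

Initial: C1(6μF, Q=15μC, V=2.50V), C2(1μF, Q=19μC, V=19.00V), C3(2μF, Q=7μC, V=3.50V)
Op 1: CLOSE 3-1: Q_total=22.00, C_total=8.00, V=2.75; Q3=5.50, Q1=16.50; dissipated=0.750
Op 2: CLOSE 1-2: Q_total=35.50, C_total=7.00, V=5.07; Q1=30.43, Q2=5.07; dissipated=113.170
Op 3: GROUND 1: Q1=0; energy lost=77.158
Total dissipated: 191.078 μJ

Answer: 191.08 μJ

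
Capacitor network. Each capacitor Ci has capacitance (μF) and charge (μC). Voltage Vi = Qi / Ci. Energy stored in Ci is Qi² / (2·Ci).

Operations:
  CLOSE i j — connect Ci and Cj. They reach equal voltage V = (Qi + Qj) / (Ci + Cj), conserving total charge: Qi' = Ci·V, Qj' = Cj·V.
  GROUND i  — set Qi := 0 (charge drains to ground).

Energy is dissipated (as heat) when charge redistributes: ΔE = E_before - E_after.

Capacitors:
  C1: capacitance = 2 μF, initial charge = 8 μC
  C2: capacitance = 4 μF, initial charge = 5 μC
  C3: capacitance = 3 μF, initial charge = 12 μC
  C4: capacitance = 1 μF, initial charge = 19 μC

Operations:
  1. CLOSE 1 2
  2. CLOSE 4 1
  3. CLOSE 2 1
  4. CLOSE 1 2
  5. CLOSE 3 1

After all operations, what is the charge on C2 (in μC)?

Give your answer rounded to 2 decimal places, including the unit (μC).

Initial: C1(2μF, Q=8μC, V=4.00V), C2(4μF, Q=5μC, V=1.25V), C3(3μF, Q=12μC, V=4.00V), C4(1μF, Q=19μC, V=19.00V)
Op 1: CLOSE 1-2: Q_total=13.00, C_total=6.00, V=2.17; Q1=4.33, Q2=8.67; dissipated=5.042
Op 2: CLOSE 4-1: Q_total=23.33, C_total=3.00, V=7.78; Q4=7.78, Q1=15.56; dissipated=94.454
Op 3: CLOSE 2-1: Q_total=24.22, C_total=6.00, V=4.04; Q2=16.15, Q1=8.07; dissipated=20.990
Op 4: CLOSE 1-2: Q_total=24.22, C_total=6.00, V=4.04; Q1=8.07, Q2=16.15; dissipated=0.000
Op 5: CLOSE 3-1: Q_total=20.07, C_total=5.00, V=4.01; Q3=12.04, Q1=8.03; dissipated=0.001
Final charges: Q1=8.03, Q2=16.15, Q3=12.04, Q4=7.78

Answer: 16.15 μC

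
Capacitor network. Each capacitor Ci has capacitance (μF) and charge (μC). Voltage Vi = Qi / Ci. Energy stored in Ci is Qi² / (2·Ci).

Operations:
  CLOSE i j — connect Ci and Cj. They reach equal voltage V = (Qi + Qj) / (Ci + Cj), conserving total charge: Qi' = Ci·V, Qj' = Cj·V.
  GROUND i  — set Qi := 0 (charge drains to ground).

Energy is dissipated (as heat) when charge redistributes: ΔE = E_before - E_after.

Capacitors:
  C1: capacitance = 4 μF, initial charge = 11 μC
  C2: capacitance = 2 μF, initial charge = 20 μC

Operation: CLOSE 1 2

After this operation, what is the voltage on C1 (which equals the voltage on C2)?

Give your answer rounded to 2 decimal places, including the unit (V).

Initial: C1(4μF, Q=11μC, V=2.75V), C2(2μF, Q=20μC, V=10.00V)
Op 1: CLOSE 1-2: Q_total=31.00, C_total=6.00, V=5.17; Q1=20.67, Q2=10.33; dissipated=35.042

Answer: 5.17 V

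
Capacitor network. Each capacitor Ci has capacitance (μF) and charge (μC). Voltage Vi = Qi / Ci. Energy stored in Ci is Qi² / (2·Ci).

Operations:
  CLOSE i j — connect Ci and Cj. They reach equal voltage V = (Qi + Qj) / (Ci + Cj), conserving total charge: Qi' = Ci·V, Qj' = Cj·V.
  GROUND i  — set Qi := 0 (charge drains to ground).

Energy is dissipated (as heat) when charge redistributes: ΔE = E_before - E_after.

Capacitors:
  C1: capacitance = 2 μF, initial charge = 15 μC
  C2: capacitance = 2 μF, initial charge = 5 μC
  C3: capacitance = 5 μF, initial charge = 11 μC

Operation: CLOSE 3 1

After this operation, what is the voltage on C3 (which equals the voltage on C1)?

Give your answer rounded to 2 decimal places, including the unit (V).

Answer: 3.71 V

Derivation:
Initial: C1(2μF, Q=15μC, V=7.50V), C2(2μF, Q=5μC, V=2.50V), C3(5μF, Q=11μC, V=2.20V)
Op 1: CLOSE 3-1: Q_total=26.00, C_total=7.00, V=3.71; Q3=18.57, Q1=7.43; dissipated=20.064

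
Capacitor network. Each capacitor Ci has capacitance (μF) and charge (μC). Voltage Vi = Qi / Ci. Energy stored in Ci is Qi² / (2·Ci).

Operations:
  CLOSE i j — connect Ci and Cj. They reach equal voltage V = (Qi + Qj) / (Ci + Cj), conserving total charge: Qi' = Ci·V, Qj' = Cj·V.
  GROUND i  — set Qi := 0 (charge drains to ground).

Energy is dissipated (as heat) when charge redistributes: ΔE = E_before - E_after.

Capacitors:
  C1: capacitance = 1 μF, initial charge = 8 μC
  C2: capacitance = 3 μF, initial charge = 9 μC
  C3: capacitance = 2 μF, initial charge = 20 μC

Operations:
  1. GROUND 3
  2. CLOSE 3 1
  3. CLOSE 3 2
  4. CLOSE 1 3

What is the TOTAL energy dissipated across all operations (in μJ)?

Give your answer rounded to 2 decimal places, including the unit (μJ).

Answer: 121.41 μJ

Derivation:
Initial: C1(1μF, Q=8μC, V=8.00V), C2(3μF, Q=9μC, V=3.00V), C3(2μF, Q=20μC, V=10.00V)
Op 1: GROUND 3: Q3=0; energy lost=100.000
Op 2: CLOSE 3-1: Q_total=8.00, C_total=3.00, V=2.67; Q3=5.33, Q1=2.67; dissipated=21.333
Op 3: CLOSE 3-2: Q_total=14.33, C_total=5.00, V=2.87; Q3=5.73, Q2=8.60; dissipated=0.067
Op 4: CLOSE 1-3: Q_total=8.40, C_total=3.00, V=2.80; Q1=2.80, Q3=5.60; dissipated=0.013
Total dissipated: 121.413 μJ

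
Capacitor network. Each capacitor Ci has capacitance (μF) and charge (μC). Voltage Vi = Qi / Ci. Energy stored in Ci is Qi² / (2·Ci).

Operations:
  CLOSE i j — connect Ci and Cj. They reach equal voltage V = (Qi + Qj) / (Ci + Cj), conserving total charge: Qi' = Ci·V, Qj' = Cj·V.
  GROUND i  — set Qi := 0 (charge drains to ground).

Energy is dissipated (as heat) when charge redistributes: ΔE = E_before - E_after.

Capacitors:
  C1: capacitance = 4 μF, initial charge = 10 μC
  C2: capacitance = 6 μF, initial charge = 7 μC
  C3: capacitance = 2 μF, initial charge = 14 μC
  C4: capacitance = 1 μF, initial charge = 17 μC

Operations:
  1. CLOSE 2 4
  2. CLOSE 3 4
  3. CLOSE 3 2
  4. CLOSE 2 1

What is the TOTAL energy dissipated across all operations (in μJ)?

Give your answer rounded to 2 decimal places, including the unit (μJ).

Answer: 118.73 μJ

Derivation:
Initial: C1(4μF, Q=10μC, V=2.50V), C2(6μF, Q=7μC, V=1.17V), C3(2μF, Q=14μC, V=7.00V), C4(1μF, Q=17μC, V=17.00V)
Op 1: CLOSE 2-4: Q_total=24.00, C_total=7.00, V=3.43; Q2=20.57, Q4=3.43; dissipated=107.440
Op 2: CLOSE 3-4: Q_total=17.43, C_total=3.00, V=5.81; Q3=11.62, Q4=5.81; dissipated=4.252
Op 3: CLOSE 3-2: Q_total=32.19, C_total=8.00, V=4.02; Q3=8.05, Q2=24.14; dissipated=4.252
Op 4: CLOSE 2-1: Q_total=34.14, C_total=10.00, V=3.41; Q2=20.49, Q1=13.66; dissipated=2.786
Total dissipated: 118.730 μJ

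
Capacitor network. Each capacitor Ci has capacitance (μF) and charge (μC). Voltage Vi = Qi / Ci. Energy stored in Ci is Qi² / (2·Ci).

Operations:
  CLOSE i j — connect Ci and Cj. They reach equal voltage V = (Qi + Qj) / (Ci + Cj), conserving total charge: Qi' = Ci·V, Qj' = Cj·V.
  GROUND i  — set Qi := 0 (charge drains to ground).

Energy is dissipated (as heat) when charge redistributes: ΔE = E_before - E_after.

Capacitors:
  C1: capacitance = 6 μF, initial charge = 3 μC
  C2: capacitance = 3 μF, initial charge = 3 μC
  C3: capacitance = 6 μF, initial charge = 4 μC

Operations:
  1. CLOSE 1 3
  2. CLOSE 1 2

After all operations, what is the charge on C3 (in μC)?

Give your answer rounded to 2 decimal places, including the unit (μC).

Answer: 3.50 μC

Derivation:
Initial: C1(6μF, Q=3μC, V=0.50V), C2(3μF, Q=3μC, V=1.00V), C3(6μF, Q=4μC, V=0.67V)
Op 1: CLOSE 1-3: Q_total=7.00, C_total=12.00, V=0.58; Q1=3.50, Q3=3.50; dissipated=0.042
Op 2: CLOSE 1-2: Q_total=6.50, C_total=9.00, V=0.72; Q1=4.33, Q2=2.17; dissipated=0.174
Final charges: Q1=4.33, Q2=2.17, Q3=3.50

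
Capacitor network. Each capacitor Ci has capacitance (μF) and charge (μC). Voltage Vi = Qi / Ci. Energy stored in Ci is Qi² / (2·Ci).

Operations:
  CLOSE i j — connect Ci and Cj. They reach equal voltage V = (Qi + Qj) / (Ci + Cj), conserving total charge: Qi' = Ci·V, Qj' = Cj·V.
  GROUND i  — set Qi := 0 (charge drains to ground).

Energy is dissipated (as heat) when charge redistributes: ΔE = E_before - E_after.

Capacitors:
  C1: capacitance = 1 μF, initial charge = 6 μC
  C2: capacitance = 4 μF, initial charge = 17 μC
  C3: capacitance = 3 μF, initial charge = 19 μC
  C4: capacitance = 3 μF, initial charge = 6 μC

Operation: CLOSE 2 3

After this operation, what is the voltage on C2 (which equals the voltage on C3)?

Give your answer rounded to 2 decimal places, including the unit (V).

Answer: 5.14 V

Derivation:
Initial: C1(1μF, Q=6μC, V=6.00V), C2(4μF, Q=17μC, V=4.25V), C3(3μF, Q=19μC, V=6.33V), C4(3μF, Q=6μC, V=2.00V)
Op 1: CLOSE 2-3: Q_total=36.00, C_total=7.00, V=5.14; Q2=20.57, Q3=15.43; dissipated=3.720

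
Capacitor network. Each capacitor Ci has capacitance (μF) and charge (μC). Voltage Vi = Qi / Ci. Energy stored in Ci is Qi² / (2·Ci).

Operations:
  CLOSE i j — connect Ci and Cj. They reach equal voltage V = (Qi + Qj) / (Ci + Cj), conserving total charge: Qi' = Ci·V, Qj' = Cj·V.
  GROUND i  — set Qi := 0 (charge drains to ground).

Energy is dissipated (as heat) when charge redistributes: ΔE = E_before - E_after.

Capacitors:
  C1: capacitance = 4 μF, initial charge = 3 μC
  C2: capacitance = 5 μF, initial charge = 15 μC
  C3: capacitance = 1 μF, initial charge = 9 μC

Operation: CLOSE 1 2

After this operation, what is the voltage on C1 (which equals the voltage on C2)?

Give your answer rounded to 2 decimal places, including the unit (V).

Answer: 2.00 V

Derivation:
Initial: C1(4μF, Q=3μC, V=0.75V), C2(5μF, Q=15μC, V=3.00V), C3(1μF, Q=9μC, V=9.00V)
Op 1: CLOSE 1-2: Q_total=18.00, C_total=9.00, V=2.00; Q1=8.00, Q2=10.00; dissipated=5.625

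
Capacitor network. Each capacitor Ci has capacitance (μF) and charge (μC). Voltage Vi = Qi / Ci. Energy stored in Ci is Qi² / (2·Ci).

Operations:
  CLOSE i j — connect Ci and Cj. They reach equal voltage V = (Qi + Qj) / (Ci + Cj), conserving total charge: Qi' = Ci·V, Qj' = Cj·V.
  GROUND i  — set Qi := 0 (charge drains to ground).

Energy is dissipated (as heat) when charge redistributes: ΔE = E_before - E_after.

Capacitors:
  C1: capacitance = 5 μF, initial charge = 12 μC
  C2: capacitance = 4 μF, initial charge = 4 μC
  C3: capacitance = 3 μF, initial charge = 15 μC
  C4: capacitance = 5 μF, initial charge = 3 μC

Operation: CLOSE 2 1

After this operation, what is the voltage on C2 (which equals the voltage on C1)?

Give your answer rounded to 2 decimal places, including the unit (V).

Answer: 1.78 V

Derivation:
Initial: C1(5μF, Q=12μC, V=2.40V), C2(4μF, Q=4μC, V=1.00V), C3(3μF, Q=15μC, V=5.00V), C4(5μF, Q=3μC, V=0.60V)
Op 1: CLOSE 2-1: Q_total=16.00, C_total=9.00, V=1.78; Q2=7.11, Q1=8.89; dissipated=2.178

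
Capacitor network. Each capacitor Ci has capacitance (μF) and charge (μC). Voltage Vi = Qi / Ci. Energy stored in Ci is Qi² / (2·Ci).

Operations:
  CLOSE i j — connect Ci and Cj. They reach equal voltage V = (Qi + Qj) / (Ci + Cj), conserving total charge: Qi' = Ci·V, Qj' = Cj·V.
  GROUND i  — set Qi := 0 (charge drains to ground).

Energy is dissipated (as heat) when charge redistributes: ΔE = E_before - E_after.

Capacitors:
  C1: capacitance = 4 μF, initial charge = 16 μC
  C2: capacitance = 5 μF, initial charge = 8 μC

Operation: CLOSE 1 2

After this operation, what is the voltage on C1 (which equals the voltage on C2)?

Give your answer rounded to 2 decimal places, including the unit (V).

Answer: 2.67 V

Derivation:
Initial: C1(4μF, Q=16μC, V=4.00V), C2(5μF, Q=8μC, V=1.60V)
Op 1: CLOSE 1-2: Q_total=24.00, C_total=9.00, V=2.67; Q1=10.67, Q2=13.33; dissipated=6.400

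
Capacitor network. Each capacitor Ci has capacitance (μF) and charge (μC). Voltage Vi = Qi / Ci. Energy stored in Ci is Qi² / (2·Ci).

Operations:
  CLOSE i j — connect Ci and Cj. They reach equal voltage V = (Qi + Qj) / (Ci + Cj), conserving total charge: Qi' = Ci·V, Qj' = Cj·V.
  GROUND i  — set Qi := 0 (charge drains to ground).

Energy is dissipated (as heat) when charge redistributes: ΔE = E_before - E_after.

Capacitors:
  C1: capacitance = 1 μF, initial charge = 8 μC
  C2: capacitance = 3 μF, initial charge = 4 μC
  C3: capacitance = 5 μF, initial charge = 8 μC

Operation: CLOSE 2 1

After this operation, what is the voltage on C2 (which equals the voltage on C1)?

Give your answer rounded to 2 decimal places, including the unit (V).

Initial: C1(1μF, Q=8μC, V=8.00V), C2(3μF, Q=4μC, V=1.33V), C3(5μF, Q=8μC, V=1.60V)
Op 1: CLOSE 2-1: Q_total=12.00, C_total=4.00, V=3.00; Q2=9.00, Q1=3.00; dissipated=16.667

Answer: 3.00 V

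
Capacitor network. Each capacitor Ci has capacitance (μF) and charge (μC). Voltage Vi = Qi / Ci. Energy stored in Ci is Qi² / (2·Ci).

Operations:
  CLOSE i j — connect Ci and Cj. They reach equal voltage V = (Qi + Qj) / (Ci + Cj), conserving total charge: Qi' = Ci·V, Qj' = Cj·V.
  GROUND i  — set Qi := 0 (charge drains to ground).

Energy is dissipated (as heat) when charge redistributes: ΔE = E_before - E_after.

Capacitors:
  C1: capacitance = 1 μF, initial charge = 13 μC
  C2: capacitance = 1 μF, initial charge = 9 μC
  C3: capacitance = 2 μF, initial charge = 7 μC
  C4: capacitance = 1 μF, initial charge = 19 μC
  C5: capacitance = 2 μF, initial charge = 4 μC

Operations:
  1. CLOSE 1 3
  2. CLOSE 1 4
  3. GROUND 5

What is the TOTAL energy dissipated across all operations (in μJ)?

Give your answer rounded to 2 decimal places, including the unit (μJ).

Answer: 72.11 μJ

Derivation:
Initial: C1(1μF, Q=13μC, V=13.00V), C2(1μF, Q=9μC, V=9.00V), C3(2μF, Q=7μC, V=3.50V), C4(1μF, Q=19μC, V=19.00V), C5(2μF, Q=4μC, V=2.00V)
Op 1: CLOSE 1-3: Q_total=20.00, C_total=3.00, V=6.67; Q1=6.67, Q3=13.33; dissipated=30.083
Op 2: CLOSE 1-4: Q_total=25.67, C_total=2.00, V=12.83; Q1=12.83, Q4=12.83; dissipated=38.028
Op 3: GROUND 5: Q5=0; energy lost=4.000
Total dissipated: 72.111 μJ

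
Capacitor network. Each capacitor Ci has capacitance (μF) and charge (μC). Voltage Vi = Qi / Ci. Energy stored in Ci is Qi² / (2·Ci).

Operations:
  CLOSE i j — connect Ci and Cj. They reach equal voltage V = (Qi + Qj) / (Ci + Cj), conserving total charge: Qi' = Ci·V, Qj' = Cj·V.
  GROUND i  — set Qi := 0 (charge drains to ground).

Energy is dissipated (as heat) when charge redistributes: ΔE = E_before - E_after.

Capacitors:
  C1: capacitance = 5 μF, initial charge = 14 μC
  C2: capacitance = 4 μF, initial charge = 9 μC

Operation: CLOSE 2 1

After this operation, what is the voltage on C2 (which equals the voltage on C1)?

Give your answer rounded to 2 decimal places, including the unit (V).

Answer: 2.56 V

Derivation:
Initial: C1(5μF, Q=14μC, V=2.80V), C2(4μF, Q=9μC, V=2.25V)
Op 1: CLOSE 2-1: Q_total=23.00, C_total=9.00, V=2.56; Q2=10.22, Q1=12.78; dissipated=0.336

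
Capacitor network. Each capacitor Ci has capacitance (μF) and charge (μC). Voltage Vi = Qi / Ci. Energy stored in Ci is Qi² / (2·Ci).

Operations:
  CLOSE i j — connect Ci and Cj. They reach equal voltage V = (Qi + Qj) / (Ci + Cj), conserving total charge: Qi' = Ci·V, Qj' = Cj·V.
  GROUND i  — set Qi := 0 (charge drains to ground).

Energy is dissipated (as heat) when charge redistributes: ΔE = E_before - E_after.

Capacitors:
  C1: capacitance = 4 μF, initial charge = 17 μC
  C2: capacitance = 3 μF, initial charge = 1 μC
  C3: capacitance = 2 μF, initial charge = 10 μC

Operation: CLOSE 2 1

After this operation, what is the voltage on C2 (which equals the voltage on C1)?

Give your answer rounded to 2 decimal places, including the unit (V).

Answer: 2.57 V

Derivation:
Initial: C1(4μF, Q=17μC, V=4.25V), C2(3μF, Q=1μC, V=0.33V), C3(2μF, Q=10μC, V=5.00V)
Op 1: CLOSE 2-1: Q_total=18.00, C_total=7.00, V=2.57; Q2=7.71, Q1=10.29; dissipated=13.149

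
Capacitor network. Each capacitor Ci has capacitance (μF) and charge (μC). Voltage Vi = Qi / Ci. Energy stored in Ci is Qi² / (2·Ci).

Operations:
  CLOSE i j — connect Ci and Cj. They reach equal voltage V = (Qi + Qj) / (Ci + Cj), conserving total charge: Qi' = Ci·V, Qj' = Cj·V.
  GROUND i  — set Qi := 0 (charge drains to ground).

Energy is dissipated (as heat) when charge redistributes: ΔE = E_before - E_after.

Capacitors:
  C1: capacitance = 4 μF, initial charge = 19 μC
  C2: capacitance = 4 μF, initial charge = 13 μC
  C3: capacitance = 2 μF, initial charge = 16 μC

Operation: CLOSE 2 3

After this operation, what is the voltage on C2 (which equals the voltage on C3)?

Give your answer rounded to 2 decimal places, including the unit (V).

Answer: 4.83 V

Derivation:
Initial: C1(4μF, Q=19μC, V=4.75V), C2(4μF, Q=13μC, V=3.25V), C3(2μF, Q=16μC, V=8.00V)
Op 1: CLOSE 2-3: Q_total=29.00, C_total=6.00, V=4.83; Q2=19.33, Q3=9.67; dissipated=15.042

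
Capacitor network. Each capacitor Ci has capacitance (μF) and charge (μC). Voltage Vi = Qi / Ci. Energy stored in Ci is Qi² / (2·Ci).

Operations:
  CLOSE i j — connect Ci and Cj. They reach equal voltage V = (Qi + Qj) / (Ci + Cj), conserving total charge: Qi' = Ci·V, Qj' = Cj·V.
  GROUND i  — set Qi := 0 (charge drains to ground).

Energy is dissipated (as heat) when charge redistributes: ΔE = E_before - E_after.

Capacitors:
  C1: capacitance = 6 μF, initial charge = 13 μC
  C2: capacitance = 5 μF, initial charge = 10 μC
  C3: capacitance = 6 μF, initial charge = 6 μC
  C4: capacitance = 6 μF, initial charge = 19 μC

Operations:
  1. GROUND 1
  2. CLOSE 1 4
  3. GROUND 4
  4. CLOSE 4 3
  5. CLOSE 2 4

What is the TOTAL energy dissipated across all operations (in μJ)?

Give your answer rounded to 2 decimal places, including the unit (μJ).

Initial: C1(6μF, Q=13μC, V=2.17V), C2(5μF, Q=10μC, V=2.00V), C3(6μF, Q=6μC, V=1.00V), C4(6μF, Q=19μC, V=3.17V)
Op 1: GROUND 1: Q1=0; energy lost=14.083
Op 2: CLOSE 1-4: Q_total=19.00, C_total=12.00, V=1.58; Q1=9.50, Q4=9.50; dissipated=15.042
Op 3: GROUND 4: Q4=0; energy lost=7.521
Op 4: CLOSE 4-3: Q_total=6.00, C_total=12.00, V=0.50; Q4=3.00, Q3=3.00; dissipated=1.500
Op 5: CLOSE 2-4: Q_total=13.00, C_total=11.00, V=1.18; Q2=5.91, Q4=7.09; dissipated=3.068
Total dissipated: 41.214 μJ

Answer: 41.21 μJ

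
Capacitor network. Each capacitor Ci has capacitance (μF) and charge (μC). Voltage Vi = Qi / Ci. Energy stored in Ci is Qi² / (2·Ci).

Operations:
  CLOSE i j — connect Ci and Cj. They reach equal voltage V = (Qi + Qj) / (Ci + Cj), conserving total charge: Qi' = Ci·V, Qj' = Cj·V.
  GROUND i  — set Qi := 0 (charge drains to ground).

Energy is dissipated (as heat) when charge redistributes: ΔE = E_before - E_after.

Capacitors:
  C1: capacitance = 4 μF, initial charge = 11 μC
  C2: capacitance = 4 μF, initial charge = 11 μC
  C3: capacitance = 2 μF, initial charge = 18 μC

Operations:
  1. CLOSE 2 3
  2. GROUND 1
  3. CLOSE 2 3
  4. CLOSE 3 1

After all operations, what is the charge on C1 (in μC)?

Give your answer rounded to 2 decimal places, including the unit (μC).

Answer: 6.44 μC

Derivation:
Initial: C1(4μF, Q=11μC, V=2.75V), C2(4μF, Q=11μC, V=2.75V), C3(2μF, Q=18μC, V=9.00V)
Op 1: CLOSE 2-3: Q_total=29.00, C_total=6.00, V=4.83; Q2=19.33, Q3=9.67; dissipated=26.042
Op 2: GROUND 1: Q1=0; energy lost=15.125
Op 3: CLOSE 2-3: Q_total=29.00, C_total=6.00, V=4.83; Q2=19.33, Q3=9.67; dissipated=0.000
Op 4: CLOSE 3-1: Q_total=9.67, C_total=6.00, V=1.61; Q3=3.22, Q1=6.44; dissipated=15.574
Final charges: Q1=6.44, Q2=19.33, Q3=3.22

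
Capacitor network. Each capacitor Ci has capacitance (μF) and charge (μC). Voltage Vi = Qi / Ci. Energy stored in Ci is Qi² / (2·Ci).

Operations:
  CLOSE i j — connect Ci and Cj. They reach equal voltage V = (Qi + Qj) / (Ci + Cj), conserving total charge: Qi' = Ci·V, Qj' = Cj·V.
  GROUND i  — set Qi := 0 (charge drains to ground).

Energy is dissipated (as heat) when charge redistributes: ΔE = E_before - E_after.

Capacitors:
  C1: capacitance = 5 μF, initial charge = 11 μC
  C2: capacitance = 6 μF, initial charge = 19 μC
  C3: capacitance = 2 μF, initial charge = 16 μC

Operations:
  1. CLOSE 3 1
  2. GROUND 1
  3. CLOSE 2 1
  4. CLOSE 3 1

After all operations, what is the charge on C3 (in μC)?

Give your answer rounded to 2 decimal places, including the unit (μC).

Initial: C1(5μF, Q=11μC, V=2.20V), C2(6μF, Q=19μC, V=3.17V), C3(2μF, Q=16μC, V=8.00V)
Op 1: CLOSE 3-1: Q_total=27.00, C_total=7.00, V=3.86; Q3=7.71, Q1=19.29; dissipated=24.029
Op 2: GROUND 1: Q1=0; energy lost=37.194
Op 3: CLOSE 2-1: Q_total=19.00, C_total=11.00, V=1.73; Q2=10.36, Q1=8.64; dissipated=13.674
Op 4: CLOSE 3-1: Q_total=16.35, C_total=7.00, V=2.34; Q3=4.67, Q1=11.68; dissipated=3.240
Final charges: Q1=11.68, Q2=10.36, Q3=4.67

Answer: 4.67 μC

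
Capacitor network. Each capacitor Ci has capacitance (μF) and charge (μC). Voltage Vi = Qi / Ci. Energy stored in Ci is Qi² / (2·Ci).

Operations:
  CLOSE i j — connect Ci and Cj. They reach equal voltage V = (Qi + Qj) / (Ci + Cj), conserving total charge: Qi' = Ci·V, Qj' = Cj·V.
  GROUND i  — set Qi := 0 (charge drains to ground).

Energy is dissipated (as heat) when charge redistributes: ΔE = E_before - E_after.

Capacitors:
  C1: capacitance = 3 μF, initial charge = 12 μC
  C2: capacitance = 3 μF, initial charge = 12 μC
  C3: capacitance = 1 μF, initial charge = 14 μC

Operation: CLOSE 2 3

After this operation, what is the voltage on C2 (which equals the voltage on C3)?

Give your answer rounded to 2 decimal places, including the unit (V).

Initial: C1(3μF, Q=12μC, V=4.00V), C2(3μF, Q=12μC, V=4.00V), C3(1μF, Q=14μC, V=14.00V)
Op 1: CLOSE 2-3: Q_total=26.00, C_total=4.00, V=6.50; Q2=19.50, Q3=6.50; dissipated=37.500

Answer: 6.50 V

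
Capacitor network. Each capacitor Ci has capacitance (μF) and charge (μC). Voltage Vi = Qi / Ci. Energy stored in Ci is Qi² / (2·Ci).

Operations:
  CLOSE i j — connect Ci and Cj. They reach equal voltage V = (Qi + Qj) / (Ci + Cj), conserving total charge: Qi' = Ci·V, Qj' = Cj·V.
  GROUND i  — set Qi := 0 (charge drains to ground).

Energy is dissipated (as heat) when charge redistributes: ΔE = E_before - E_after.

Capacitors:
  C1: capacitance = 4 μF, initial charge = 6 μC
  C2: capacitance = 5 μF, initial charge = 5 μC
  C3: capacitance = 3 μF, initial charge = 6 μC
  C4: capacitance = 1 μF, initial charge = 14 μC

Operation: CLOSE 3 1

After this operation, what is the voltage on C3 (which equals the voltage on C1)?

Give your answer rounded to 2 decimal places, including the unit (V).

Answer: 1.71 V

Derivation:
Initial: C1(4μF, Q=6μC, V=1.50V), C2(5μF, Q=5μC, V=1.00V), C3(3μF, Q=6μC, V=2.00V), C4(1μF, Q=14μC, V=14.00V)
Op 1: CLOSE 3-1: Q_total=12.00, C_total=7.00, V=1.71; Q3=5.14, Q1=6.86; dissipated=0.214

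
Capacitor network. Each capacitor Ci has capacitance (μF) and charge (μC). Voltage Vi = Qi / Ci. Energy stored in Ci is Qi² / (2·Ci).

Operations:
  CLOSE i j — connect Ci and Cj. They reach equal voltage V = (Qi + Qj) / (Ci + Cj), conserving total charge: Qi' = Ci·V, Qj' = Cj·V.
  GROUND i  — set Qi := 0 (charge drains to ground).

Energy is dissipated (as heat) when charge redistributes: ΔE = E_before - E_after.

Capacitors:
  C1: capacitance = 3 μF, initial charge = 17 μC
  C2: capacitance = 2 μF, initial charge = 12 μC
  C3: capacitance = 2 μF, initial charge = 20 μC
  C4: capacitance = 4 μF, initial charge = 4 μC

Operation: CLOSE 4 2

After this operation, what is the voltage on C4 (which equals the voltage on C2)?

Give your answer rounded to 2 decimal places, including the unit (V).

Initial: C1(3μF, Q=17μC, V=5.67V), C2(2μF, Q=12μC, V=6.00V), C3(2μF, Q=20μC, V=10.00V), C4(4μF, Q=4μC, V=1.00V)
Op 1: CLOSE 4-2: Q_total=16.00, C_total=6.00, V=2.67; Q4=10.67, Q2=5.33; dissipated=16.667

Answer: 2.67 V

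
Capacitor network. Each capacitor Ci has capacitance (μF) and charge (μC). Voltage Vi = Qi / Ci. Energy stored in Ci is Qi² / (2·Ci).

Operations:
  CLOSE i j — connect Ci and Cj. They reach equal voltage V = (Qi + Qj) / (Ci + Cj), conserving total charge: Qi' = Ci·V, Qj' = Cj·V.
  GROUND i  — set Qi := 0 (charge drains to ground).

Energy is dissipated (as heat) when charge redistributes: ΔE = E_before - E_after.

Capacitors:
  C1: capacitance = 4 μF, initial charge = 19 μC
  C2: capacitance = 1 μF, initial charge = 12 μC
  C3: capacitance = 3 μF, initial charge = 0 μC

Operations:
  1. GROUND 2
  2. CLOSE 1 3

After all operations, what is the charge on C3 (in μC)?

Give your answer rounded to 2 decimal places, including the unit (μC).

Answer: 8.14 μC

Derivation:
Initial: C1(4μF, Q=19μC, V=4.75V), C2(1μF, Q=12μC, V=12.00V), C3(3μF, Q=0μC, V=0.00V)
Op 1: GROUND 2: Q2=0; energy lost=72.000
Op 2: CLOSE 1-3: Q_total=19.00, C_total=7.00, V=2.71; Q1=10.86, Q3=8.14; dissipated=19.339
Final charges: Q1=10.86, Q2=0.00, Q3=8.14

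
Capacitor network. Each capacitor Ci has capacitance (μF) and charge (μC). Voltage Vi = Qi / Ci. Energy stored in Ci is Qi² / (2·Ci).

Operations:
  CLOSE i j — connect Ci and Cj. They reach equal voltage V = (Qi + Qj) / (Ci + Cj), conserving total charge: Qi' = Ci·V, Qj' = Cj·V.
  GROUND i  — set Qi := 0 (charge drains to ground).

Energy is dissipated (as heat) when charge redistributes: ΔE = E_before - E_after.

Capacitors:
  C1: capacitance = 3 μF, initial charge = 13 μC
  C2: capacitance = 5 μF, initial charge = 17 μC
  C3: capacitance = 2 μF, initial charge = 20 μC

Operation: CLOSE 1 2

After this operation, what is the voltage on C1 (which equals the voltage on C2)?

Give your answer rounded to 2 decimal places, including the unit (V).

Initial: C1(3μF, Q=13μC, V=4.33V), C2(5μF, Q=17μC, V=3.40V), C3(2μF, Q=20μC, V=10.00V)
Op 1: CLOSE 1-2: Q_total=30.00, C_total=8.00, V=3.75; Q1=11.25, Q2=18.75; dissipated=0.817

Answer: 3.75 V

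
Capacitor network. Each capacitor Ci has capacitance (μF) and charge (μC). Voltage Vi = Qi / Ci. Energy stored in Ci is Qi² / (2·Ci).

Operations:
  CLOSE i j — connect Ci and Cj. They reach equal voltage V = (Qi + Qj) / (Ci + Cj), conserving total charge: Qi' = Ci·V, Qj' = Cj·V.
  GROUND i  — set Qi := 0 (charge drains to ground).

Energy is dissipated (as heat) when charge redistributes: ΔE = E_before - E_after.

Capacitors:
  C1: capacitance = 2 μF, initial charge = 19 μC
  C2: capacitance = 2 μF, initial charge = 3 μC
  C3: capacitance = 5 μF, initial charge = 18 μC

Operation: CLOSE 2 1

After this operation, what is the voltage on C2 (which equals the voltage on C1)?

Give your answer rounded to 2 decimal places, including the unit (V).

Initial: C1(2μF, Q=19μC, V=9.50V), C2(2μF, Q=3μC, V=1.50V), C3(5μF, Q=18μC, V=3.60V)
Op 1: CLOSE 2-1: Q_total=22.00, C_total=4.00, V=5.50; Q2=11.00, Q1=11.00; dissipated=32.000

Answer: 5.50 V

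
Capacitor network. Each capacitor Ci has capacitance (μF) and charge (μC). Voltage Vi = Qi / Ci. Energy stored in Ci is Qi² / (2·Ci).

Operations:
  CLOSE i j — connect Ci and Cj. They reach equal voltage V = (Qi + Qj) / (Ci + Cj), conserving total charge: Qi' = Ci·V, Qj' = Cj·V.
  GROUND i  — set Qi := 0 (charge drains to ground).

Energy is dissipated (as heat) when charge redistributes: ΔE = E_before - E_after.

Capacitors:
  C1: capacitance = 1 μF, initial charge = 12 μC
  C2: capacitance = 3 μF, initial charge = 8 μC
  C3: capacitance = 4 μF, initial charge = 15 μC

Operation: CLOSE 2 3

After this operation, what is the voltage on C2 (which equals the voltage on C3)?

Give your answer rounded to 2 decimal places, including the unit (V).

Answer: 3.29 V

Derivation:
Initial: C1(1μF, Q=12μC, V=12.00V), C2(3μF, Q=8μC, V=2.67V), C3(4μF, Q=15μC, V=3.75V)
Op 1: CLOSE 2-3: Q_total=23.00, C_total=7.00, V=3.29; Q2=9.86, Q3=13.14; dissipated=1.006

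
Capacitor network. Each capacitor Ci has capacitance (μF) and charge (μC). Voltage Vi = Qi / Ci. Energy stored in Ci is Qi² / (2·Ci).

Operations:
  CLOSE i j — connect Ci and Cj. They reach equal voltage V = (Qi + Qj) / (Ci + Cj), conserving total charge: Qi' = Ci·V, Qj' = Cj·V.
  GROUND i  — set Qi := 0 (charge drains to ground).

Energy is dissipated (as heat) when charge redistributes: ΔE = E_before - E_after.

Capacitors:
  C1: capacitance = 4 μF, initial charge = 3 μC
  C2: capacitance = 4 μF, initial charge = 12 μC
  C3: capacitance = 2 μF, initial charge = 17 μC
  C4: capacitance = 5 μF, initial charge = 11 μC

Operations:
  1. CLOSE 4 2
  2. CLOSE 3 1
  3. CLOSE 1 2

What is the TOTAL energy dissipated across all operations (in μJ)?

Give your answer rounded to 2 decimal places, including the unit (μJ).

Answer: 41.36 μJ

Derivation:
Initial: C1(4μF, Q=3μC, V=0.75V), C2(4μF, Q=12μC, V=3.00V), C3(2μF, Q=17μC, V=8.50V), C4(5μF, Q=11μC, V=2.20V)
Op 1: CLOSE 4-2: Q_total=23.00, C_total=9.00, V=2.56; Q4=12.78, Q2=10.22; dissipated=0.711
Op 2: CLOSE 3-1: Q_total=20.00, C_total=6.00, V=3.33; Q3=6.67, Q1=13.33; dissipated=40.042
Op 3: CLOSE 1-2: Q_total=23.56, C_total=8.00, V=2.94; Q1=11.78, Q2=11.78; dissipated=0.605
Total dissipated: 41.358 μJ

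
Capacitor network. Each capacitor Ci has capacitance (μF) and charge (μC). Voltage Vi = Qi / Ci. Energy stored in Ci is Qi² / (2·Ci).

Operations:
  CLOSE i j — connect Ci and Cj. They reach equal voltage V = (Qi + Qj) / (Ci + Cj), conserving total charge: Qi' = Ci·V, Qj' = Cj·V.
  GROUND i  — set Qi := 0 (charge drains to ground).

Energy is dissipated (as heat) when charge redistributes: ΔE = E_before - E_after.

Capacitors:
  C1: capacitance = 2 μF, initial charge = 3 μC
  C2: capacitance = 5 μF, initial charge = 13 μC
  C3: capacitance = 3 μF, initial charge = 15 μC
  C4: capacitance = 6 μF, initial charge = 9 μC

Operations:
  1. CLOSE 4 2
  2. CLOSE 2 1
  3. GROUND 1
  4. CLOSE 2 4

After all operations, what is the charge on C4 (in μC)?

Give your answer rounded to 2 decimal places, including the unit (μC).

Initial: C1(2μF, Q=3μC, V=1.50V), C2(5μF, Q=13μC, V=2.60V), C3(3μF, Q=15μC, V=5.00V), C4(6μF, Q=9μC, V=1.50V)
Op 1: CLOSE 4-2: Q_total=22.00, C_total=11.00, V=2.00; Q4=12.00, Q2=10.00; dissipated=1.650
Op 2: CLOSE 2-1: Q_total=13.00, C_total=7.00, V=1.86; Q2=9.29, Q1=3.71; dissipated=0.179
Op 3: GROUND 1: Q1=0; energy lost=3.449
Op 4: CLOSE 2-4: Q_total=21.29, C_total=11.00, V=1.94; Q2=9.68, Q4=11.61; dissipated=0.028
Final charges: Q1=0.00, Q2=9.68, Q3=15.00, Q4=11.61

Answer: 11.61 μC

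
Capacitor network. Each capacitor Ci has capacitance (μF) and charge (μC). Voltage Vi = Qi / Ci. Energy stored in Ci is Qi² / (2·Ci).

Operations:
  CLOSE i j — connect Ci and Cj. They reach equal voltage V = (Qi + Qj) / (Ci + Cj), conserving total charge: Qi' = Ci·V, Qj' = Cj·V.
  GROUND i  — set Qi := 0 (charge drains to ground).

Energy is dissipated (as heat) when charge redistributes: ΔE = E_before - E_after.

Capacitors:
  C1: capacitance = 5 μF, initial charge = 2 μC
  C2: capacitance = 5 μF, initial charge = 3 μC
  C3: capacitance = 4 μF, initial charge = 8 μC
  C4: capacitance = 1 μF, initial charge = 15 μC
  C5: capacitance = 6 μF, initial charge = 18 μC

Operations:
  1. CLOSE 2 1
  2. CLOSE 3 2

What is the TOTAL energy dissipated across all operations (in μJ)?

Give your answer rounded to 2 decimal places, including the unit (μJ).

Answer: 2.55 μJ

Derivation:
Initial: C1(5μF, Q=2μC, V=0.40V), C2(5μF, Q=3μC, V=0.60V), C3(4μF, Q=8μC, V=2.00V), C4(1μF, Q=15μC, V=15.00V), C5(6μF, Q=18μC, V=3.00V)
Op 1: CLOSE 2-1: Q_total=5.00, C_total=10.00, V=0.50; Q2=2.50, Q1=2.50; dissipated=0.050
Op 2: CLOSE 3-2: Q_total=10.50, C_total=9.00, V=1.17; Q3=4.67, Q2=5.83; dissipated=2.500
Total dissipated: 2.550 μJ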